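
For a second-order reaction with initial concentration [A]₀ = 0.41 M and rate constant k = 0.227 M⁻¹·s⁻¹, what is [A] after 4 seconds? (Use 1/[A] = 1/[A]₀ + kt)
0.2988 M

1/[A] = 1/[A]₀ + k·t = 1/0.41 + (0.227)·(4) = 2.4390 + 0.9080 = 3.3470
[A] = 1/3.3470 = 0.2988 M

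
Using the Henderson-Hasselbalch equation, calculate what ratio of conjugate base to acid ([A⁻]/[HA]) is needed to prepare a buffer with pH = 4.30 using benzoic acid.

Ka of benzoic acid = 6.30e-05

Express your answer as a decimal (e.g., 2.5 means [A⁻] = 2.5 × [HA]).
[A⁻]/[HA] = 1.257

pKa = −log(6.30e-05) = 4.2007. pH = pKa + log([A⁻]/[HA]). 4.30 = 4.2007 + log(ratio). log(ratio) = 4.30 − 4.2007 = 0.0993. ratio = 10^(0.0993) = 1.257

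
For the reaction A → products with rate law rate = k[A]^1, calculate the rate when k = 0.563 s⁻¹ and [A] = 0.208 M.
0.1171 M/s

rate = k·[A]^1 = 0.563·(0.208)^1 = 0.563·0.208 = 0.1171 M/s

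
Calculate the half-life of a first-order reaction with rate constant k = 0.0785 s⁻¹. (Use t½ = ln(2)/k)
8.83 s

t½ = ln(2)/k = 0.6931/0.0785 = 8.83 s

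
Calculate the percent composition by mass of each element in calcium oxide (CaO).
Ca: 71.47%, O: 28.53%

Molar mass of CaO = 56.08 g/mol
% Ca = (1 × 40.08) / 56.08 × 100% = 40.08 / 56.08 × 100% = 71.47%
% O = (1 × 16.0) / 56.08 × 100% = 16 / 56.08 × 100% = 28.53%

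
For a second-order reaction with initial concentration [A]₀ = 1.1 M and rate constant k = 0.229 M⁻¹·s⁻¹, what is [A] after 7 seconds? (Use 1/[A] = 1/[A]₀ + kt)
0.3981 M

1/[A] = 1/[A]₀ + k·t = 1/1.1 + (0.229)·(7) = 0.9091 + 1.6030 = 2.5121
[A] = 1/2.5121 = 0.3981 M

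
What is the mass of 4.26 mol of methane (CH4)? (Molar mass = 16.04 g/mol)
Mass = 4.26 mol × 16.04 g/mol = 68.33 g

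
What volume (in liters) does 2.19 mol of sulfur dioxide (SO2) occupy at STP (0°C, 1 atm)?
At STP, 1 mol of gas occupies 22.4 L
Volume = 2.19 mol × 22.4 L/mol = 49.06 L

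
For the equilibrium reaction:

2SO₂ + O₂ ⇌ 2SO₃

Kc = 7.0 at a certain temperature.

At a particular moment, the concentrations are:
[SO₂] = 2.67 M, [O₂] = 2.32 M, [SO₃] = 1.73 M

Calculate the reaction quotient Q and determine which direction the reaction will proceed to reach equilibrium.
Q = 0.181, Q < K, reaction proceeds forward (toward products)

Q = ([SO₃]^2) / ([SO₂]^2 × [O₂])
  = ((1.73)^2) / ((2.67)^2·(2.32)) = 2.9929/16.539 = 0.181
Since Q = 0.181 < Kc = 7.0, the reaction proceeds forward (toward products) to reach equilibrium.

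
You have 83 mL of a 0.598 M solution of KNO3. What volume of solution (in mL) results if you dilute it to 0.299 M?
Using M₁V₁ = M₂V₂:
0.598 × 83 = 0.299 × V₂
V₂ = (0.598 × 83) / 0.299 = 166 mL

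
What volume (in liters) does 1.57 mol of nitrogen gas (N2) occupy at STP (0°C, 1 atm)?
At STP, 1 mol of gas occupies 22.4 L
Volume = 1.57 mol × 22.4 L/mol = 35.17 L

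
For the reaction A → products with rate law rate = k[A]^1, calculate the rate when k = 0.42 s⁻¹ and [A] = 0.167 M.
0.07014 M/s

rate = k·[A]^1 = 0.42·(0.167)^1 = 0.42·0.167 = 0.07014 M/s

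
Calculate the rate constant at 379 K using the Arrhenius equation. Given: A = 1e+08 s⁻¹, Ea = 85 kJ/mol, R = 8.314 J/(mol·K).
1.93e-04 s⁻¹

k = A·exp(-Ea/(R·T)) = 1e+08·exp(-85000/(8.314·379)) = 1e+08·exp(-26.9755) = 1e+08·1.9261e-12 = 1.93e-04 s⁻¹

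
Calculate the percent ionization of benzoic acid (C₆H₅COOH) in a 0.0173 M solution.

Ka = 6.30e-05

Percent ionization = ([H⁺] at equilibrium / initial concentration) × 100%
Percent ionization = 5.86%

Let x = [H⁺]. Ka = x²/(C - x) ⇒ x² + (6.30e-05)x - (6.30e-05)(0.0173) = 0. x = 1.0130e-03. Percent = (1.0130e-03/0.0173) × 100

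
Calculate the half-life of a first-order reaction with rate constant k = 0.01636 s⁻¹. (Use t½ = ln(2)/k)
42.37 s

t½ = ln(2)/k = 0.6931/0.01636 = 42.37 s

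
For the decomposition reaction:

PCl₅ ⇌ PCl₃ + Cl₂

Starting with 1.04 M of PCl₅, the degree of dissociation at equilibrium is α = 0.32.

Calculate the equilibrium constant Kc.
K_c = 0.1566

x = α·[A]₀ = 0.32 × 1.04 = 0.3328 M dissociated.
At eq: [PCl₅] = 1.04 − 0.3328 = 0.7072 M; [PCl₃] = [Cl₂] = x = 0.3328 M.
Kc = [PCl₃][Cl₂]/[PCl₅] = (0.3328)²/0.7072 = 0.1566.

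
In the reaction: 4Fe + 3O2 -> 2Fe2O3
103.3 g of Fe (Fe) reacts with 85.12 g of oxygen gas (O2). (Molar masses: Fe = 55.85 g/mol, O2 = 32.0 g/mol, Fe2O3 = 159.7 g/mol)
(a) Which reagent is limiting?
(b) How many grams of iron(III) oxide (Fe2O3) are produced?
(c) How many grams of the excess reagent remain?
(a) Fe, (b) 147.7 g, (c) 40.73 g

Moles of Fe = 103.3 g ÷ 55.85 g/mol = 1.8496 mol
Moles of O2 = 85.12 g ÷ 32.0 g/mol = 2.66 mol
Moles ÷ coefficient: Fe: 1.8496/4 = 0.4624, O2: 2.66/3 = 0.8867
(a) Fe has the smaller value, so Fe is the limiting reagent.
(b) Moles of Fe2O3 = 1.8496 mol Fe × (2/4) = 0.924799 mol; mass = 0.924799 mol × 159.7 g/mol = 147.7 g
(c) O2 consumed = 1.8496 × (3/4) = 1.3872 mol; remaining = 2.66 − 1.3872 = 1.2728 mol; mass = 1.2728 mol × 32.0 g/mol = 40.73 g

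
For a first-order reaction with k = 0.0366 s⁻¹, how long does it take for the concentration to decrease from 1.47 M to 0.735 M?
18.94 s

From ln[A] = ln[A]₀ - k·t: t = ln([A]₀/[A])/k = ln(1.47/0.735)/0.0366 = ln(2.0000)/0.0366 = 0.6931/0.0366 = 18.94 s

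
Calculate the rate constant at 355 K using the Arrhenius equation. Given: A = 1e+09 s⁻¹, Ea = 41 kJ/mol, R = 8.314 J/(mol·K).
9.27e+02 s⁻¹

k = A·exp(-Ea/(R·T)) = 1e+09·exp(-41000/(8.314·355)) = 1e+09·exp(-13.8914) = 1e+09·9.2693e-07 = 9.27e+02 s⁻¹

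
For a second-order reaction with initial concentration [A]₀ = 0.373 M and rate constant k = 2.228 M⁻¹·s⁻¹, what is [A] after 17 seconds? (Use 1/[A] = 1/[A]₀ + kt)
0.0247 M

1/[A] = 1/[A]₀ + k·t = 1/0.373 + (2.228)·(17) = 2.6810 + 37.8760 = 40.5570
[A] = 1/40.5570 = 0.0247 M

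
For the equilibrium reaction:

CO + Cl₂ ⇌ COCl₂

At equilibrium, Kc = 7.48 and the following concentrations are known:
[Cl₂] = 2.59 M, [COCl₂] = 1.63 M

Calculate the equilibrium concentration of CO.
[CO] = 0.0841 M

Kc = ([COCl₂]) / ([CO] × [Cl₂]) = 7.48
[CO]^1 = (product terms)/(Kc · other reactant terms) = 1.63 / (7.48 · 2.59) = 0.084137
[CO] = 0.0841 M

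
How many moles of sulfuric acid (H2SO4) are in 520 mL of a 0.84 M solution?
Moles = Molarity × Volume (L)
Moles = 0.84 M × 0.52 L = 0.4368 mol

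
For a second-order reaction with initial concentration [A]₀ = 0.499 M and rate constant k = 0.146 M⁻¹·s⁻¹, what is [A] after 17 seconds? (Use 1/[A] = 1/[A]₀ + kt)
0.2229 M

1/[A] = 1/[A]₀ + k·t = 1/0.499 + (0.146)·(17) = 2.0040 + 2.4820 = 4.4860
[A] = 1/4.4860 = 0.2229 M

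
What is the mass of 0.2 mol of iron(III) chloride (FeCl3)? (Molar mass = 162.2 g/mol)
Mass = 0.2 mol × 162.2 g/mol = 32.44 g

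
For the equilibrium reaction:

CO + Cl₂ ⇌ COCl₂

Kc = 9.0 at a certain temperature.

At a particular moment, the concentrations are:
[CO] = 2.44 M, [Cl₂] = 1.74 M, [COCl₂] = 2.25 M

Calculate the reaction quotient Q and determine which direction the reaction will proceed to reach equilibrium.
Q = 0.530, Q < K, reaction proceeds forward (toward products)

Q = ([COCl₂]) / ([CO] × [Cl₂])
  = ((2.25)) / ((2.44)·(1.74)) = 2.25/4.2456 = 0.53
Since Q = 0.53 < Kc = 9.0, the reaction proceeds forward (toward products) to reach equilibrium.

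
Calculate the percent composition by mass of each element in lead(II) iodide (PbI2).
Pb: 44.95%, I: 55.05%

Molar mass of PbI2 = 461.0 g/mol
% Pb = (1 × 207.2) / 461.0 × 100% = 207.2 / 461.0 × 100% = 44.95%
% I = (2 × 126.9) / 461.0 × 100% = 253.8 / 461.0 × 100% = 55.05%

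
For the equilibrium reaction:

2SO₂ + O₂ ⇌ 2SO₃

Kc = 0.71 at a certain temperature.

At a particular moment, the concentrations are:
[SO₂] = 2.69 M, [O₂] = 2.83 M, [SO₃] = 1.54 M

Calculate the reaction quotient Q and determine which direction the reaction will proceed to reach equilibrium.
Q = 0.116, Q < K, reaction proceeds forward (toward products)

Q = ([SO₃]^2) / ([SO₂]^2 × [O₂])
  = ((1.54)^2) / ((2.69)^2·(2.83)) = 2.3716/20.478 = 0.1158
Since Q = 0.1158 < Kc = 0.71, the reaction proceeds forward (toward products) to reach equilibrium.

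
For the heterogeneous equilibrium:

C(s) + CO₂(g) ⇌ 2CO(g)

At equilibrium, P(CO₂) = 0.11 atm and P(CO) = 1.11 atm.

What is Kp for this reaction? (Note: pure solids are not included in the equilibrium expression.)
K_p = 11.201

Solid C is excluded.
Kp = P(CO)²/P(CO₂) = (1.11)²/0.11 = 1.232/0.11 = 11.201.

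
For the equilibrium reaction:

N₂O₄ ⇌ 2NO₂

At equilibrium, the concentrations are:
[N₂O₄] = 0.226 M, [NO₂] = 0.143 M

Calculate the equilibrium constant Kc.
K_c = 0.0905

Kc = ([NO₂]^2) / ([N₂O₄])
   = ((0.143)^2) / ((0.226))
   = 0.020449 / 0.226 = 0.0905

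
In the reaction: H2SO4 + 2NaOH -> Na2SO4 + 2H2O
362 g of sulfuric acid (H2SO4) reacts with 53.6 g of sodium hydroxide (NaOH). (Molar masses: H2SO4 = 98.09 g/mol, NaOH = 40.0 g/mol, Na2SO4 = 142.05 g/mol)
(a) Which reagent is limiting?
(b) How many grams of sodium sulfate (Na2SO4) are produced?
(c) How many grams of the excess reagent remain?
(a) NaOH, (b) 95.17 g, (c) 296.3 g

Moles of H2SO4 = 362 g ÷ 98.09 g/mol = 3.69049 mol
Moles of NaOH = 53.6 g ÷ 40.0 g/mol = 1.34 mol
Moles ÷ coefficient: H2SO4: 3.69049/1 = 3.69, NaOH: 1.34/2 = 0.67
(a) NaOH has the smaller value, so NaOH is the limiting reagent.
(b) Moles of Na2SO4 = 1.34 mol NaOH × (1/2) = 0.67 mol; mass = 0.67 mol × 142.05 g/mol = 95.17 g
(c) H2SO4 consumed = 1.34 × (1/2) = 0.67 mol; remaining = 3.69049 − 0.67 = 3.02049 mol; mass = 3.02049 mol × 98.09 g/mol = 296.3 g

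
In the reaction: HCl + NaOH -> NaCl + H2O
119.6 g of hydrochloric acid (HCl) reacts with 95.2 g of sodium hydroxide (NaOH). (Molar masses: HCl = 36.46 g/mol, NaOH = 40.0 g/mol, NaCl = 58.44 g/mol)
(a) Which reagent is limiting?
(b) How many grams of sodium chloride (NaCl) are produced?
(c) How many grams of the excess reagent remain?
(a) NaOH, (b) 139.1 g, (c) 32.83 g

Moles of HCl = 119.6 g ÷ 36.46 g/mol = 3.28031 mol
Moles of NaOH = 95.2 g ÷ 40.0 g/mol = 2.38 mol
Moles ÷ coefficient: HCl: 3.28031/1 = 3.28, NaOH: 2.38/1 = 2.38
(a) NaOH has the smaller value, so NaOH is the limiting reagent.
(b) Moles of NaCl = 2.38 mol NaOH × (1/1) = 2.38 mol; mass = 2.38 mol × 58.44 g/mol = 139.1 g
(c) HCl consumed = 2.38 × (1/1) = 2.38 mol; remaining = 3.28031 − 2.38 = 0.900307 mol; mass = 0.900307 mol × 36.46 g/mol = 32.83 g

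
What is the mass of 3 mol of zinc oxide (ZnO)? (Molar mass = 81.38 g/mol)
Mass = 3 mol × 81.38 g/mol = 244.1 g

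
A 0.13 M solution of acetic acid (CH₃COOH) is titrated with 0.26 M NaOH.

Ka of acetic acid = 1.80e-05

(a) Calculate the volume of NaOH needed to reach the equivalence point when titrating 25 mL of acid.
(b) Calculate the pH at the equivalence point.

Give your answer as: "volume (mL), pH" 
V = 12.5 mL, pH = 8.84

(a) At equivalence: moles acid = moles base.
moles acid = 0.13 × 0.025 = 0.00325 mol; V_NaOH = 0.00325/0.26 = 0.0125 L = 12.5 mL.
(b) At equivalence, all acid → conjugate base A⁻ at [A⁻] = 0.00325/0.0375 = 0.08667 M.
Kb = Kw/Ka = 1.0e-14/1.80e-05 = 5.556e-10; [OH⁻] = √(Kb·[A⁻]) = 6.939e-06; pOH = 5.16; pH = 14 − pOH = 8.84.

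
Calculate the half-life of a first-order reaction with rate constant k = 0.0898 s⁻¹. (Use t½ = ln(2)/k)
7.72 s

t½ = ln(2)/k = 0.6931/0.0898 = 7.72 s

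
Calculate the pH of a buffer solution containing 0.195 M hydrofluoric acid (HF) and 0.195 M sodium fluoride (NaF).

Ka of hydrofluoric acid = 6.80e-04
pH = 3.17

pKa = -log(6.80e-04) = 3.17. pH = pKa + log([A⁻]/[HA]) = 3.17 + log(0.195/0.195)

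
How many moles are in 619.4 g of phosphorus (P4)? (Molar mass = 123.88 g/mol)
Moles = 619.4 g ÷ 123.88 g/mol = 5 mol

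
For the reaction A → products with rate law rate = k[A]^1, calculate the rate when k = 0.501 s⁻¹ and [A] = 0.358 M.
0.1794 M/s

rate = k·[A]^1 = 0.501·(0.358)^1 = 0.501·0.358 = 0.1794 M/s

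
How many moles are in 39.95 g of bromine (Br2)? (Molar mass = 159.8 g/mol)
Moles = 39.95 g ÷ 159.8 g/mol = 0.25 mol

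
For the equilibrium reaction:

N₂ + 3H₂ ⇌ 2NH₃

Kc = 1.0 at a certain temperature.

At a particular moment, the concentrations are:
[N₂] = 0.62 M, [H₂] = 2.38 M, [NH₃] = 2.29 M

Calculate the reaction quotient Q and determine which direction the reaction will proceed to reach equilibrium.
Q = 0.627, Q < K, reaction proceeds forward (toward products)

Q = ([NH₃]^2) / ([N₂] × [H₂]^3)
  = ((2.29)^2) / ((0.62)·(2.38)^3) = 5.2441/8.3584 = 0.6274
Since Q = 0.6274 < Kc = 1.0, the reaction proceeds forward (toward products) to reach equilibrium.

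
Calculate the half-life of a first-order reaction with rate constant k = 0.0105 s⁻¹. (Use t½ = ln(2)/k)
66.01 s

t½ = ln(2)/k = 0.6931/0.0105 = 66.01 s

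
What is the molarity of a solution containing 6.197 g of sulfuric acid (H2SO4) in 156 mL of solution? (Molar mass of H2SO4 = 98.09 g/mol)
Moles of H2SO4 = 6.197 g ÷ 98.09 g/mol = 0.0631767 mol
Volume = 156 mL = 0.156 L
Molarity = 0.0631767 mol ÷ 0.156 L = 0.405 M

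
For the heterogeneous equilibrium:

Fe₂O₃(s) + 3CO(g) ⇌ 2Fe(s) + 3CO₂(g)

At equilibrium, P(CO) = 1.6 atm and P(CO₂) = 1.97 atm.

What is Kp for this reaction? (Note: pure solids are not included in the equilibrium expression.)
K_p = 1.867

Solids (Fe₂O₃, Fe) are excluded.
Kp = P(CO₂)³/P(CO)³ = (1.97)³/(1.6)³ = 7.645/4.096 = 1.867.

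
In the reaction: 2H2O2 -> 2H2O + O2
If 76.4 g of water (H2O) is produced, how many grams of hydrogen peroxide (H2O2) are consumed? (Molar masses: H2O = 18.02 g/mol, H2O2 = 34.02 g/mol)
Moles of H2O = 76.4 g ÷ 18.02 g/mol = 4.23973 mol
Mole ratio: 2 mol H2O2 / 2 mol H2O
Moles of H2O2 = 4.23973 × (2/2) = 4.23973 mol
Mass of H2O2 = 4.23973 mol × 34.02 g/mol = 144.2 g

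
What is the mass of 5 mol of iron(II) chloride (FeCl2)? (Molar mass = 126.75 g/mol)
Mass = 5 mol × 126.75 g/mol = 633.8 g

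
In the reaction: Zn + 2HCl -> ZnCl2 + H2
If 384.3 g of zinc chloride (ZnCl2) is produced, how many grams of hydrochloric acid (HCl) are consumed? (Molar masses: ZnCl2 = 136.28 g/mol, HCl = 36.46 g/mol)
Moles of ZnCl2 = 384.3 g ÷ 136.28 g/mol = 2.81993 mol
Mole ratio: 2 mol HCl / 1 mol ZnCl2
Moles of HCl = 2.81993 × (2/1) = 5.63986 mol
Mass of HCl = 5.63986 mol × 36.46 g/mol = 205.6 g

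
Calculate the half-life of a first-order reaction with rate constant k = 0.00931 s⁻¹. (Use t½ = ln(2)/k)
74.45 s

t½ = ln(2)/k = 0.6931/0.00931 = 74.45 s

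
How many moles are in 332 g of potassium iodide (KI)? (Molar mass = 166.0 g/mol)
Moles = 332 g ÷ 166.0 g/mol = 2 mol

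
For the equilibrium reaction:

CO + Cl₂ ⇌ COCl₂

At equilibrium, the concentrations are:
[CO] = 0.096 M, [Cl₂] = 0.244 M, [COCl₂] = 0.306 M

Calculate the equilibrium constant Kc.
K_c = 13.0635

Kc = ([COCl₂]) / ([CO] × [Cl₂])
   = ((0.306)) / ((0.096)·(0.244))
   = 0.306 / 0.023424 = 13.0635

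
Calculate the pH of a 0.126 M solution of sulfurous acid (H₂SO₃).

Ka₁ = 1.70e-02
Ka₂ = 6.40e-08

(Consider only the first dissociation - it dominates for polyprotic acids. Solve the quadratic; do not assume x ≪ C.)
pH = 1.41

x² + Ka₁·x − Ka₁·C = 0 with Ka₁ = 1.70e-02, C = 0.126.
x = (−Ka₁ + √(Ka₁² + 4·Ka₁·C))/2 = 3.8556e-02 M, so pH = 1.41.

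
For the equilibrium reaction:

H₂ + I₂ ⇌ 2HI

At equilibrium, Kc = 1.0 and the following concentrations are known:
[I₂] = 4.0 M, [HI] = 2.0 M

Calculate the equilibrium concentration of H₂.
[H₂] = 1.0000 M

Kc = ([HI]^2) / ([H₂] × [I₂]) = 1.0
[H₂]^1 = (product terms)/(Kc · other reactant terms) = 4 / (1.0 · 4) = 1
[H₂] = 1.0000 M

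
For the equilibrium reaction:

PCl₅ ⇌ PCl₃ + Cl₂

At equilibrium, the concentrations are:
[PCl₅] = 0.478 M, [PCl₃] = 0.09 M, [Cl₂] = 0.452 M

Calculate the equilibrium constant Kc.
K_c = 0.0851

Kc = ([PCl₃] × [Cl₂]) / ([PCl₅])
   = ((0.09)·(0.452)) / ((0.478))
   = 0.04068 / 0.478 = 0.0851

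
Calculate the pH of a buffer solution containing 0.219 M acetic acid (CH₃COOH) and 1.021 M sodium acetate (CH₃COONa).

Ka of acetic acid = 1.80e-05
pH = 5.41

pKa = -log(1.80e-05) = 4.74. pH = pKa + log([A⁻]/[HA]) = 4.74 + log(1.021/0.219)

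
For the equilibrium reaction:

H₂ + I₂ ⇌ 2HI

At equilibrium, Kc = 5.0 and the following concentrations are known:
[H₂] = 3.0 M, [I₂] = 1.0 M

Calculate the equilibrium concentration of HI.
[HI] = 3.8730 M

Kc = ([HI]^2) / ([H₂] × [I₂]) = 5.0
[HI]^2 = Kc · (reactant terms)/(other product terms) = 5.0 · 3 / 1 = 15
[HI] = (15)^(1/2) = 3.8730 M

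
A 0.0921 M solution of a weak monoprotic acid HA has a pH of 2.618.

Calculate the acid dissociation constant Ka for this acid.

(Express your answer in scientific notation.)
K_a = 6.48e-05

[H⁺] = 10^(−pH) = 10^(−2.618) = 2.410e-03 M. For HA ⇌ H⁺ + A⁻, Ka = x²/(C − x) = (2.410e-03)²/(0.0921 − 2.410e-03) = 6.48e-05.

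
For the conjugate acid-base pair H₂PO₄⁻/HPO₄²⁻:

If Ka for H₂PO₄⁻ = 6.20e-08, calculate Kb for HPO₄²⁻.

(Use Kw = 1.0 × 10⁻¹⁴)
K_b = 1.61e-07

Conjugate acid-base pairs differ by one H⁺. Ka × Kb = Kw for a conjugate pair.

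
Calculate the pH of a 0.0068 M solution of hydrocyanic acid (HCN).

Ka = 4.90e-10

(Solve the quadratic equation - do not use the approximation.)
pH = 5.74

x² + Ka×x - Ka×C = 0. Using quadratic formula: [H⁺] = 1.8251e-06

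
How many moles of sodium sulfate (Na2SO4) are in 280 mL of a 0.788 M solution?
Moles = Molarity × Volume (L)
Moles = 0.788 M × 0.28 L = 0.2206 mol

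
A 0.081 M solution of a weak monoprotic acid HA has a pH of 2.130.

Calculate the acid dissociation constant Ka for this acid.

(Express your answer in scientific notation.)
K_a = 7.47e-04

[H⁺] = 10^(−pH) = 10^(−2.130) = 7.413e-03 M. For HA ⇌ H⁺ + A⁻, Ka = x²/(C − x) = (7.413e-03)²/(0.081 − 7.413e-03) = 7.47e-04.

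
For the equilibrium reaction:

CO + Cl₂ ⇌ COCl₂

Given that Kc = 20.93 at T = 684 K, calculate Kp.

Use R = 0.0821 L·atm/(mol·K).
K_p = 0.3727

Δn = (moles gaseous products) − (moles gaseous reactants) = -1
T = 684 K; RT = 0.0821 × 684 = 56.1564
Kp = Kc·(RT)^Δn = 20.93 × (56.1564)^-1 = 20.93 × 0.0178074 = 0.3727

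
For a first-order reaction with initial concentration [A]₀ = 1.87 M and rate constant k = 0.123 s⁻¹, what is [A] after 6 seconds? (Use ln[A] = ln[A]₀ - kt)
0.8940 M

ln[A] = ln[A]₀ - k·t = ln(1.87) - (0.123)·(6) = 0.6259 - 0.7380 = -0.1121
[A] = e^(-0.1121) = 0.8940 M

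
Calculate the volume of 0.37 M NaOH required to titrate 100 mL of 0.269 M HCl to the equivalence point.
V_{base} = 72.7 mL

At equivalence: moles acid = moles base.
moles HCl = 0.269 M × 0.1 L = 0.0269 mol
V_NaOH = 0.0269 mol ÷ 0.37 M = 0.0727 L = 72.7 mL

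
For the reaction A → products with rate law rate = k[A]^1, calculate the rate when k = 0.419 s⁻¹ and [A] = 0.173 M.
0.07249 M/s

rate = k·[A]^1 = 0.419·(0.173)^1 = 0.419·0.173 = 0.07249 M/s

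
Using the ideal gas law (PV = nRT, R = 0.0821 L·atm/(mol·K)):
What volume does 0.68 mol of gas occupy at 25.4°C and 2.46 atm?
T = 25.4°C + 273.15 = 298.55 K
V = nRT/P = (0.68 × 0.0821 × 298.55) / 2.46
V = 6.78 L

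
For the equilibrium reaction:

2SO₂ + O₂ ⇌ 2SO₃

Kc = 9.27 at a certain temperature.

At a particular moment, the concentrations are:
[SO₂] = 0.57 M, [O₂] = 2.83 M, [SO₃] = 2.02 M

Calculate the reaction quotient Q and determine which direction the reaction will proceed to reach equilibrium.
Q = 4.438, Q < K, reaction proceeds forward (toward products)

Q = ([SO₃]^2) / ([SO₂]^2 × [O₂])
  = ((2.02)^2) / ((0.57)^2·(2.83)) = 4.0804/0.91947 = 4.438
Since Q = 4.438 < Kc = 9.27, the reaction proceeds forward (toward products) to reach equilibrium.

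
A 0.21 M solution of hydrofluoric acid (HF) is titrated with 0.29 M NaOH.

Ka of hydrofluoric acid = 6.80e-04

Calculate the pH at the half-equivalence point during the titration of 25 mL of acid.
pH = pKa = 3.17

At the half-equivalence point, [HA] = [A⁻], so by Henderson–Hasselbalch pH = pKa + log(1) = pKa.
pKa = −log(6.80e-04) = 3.17.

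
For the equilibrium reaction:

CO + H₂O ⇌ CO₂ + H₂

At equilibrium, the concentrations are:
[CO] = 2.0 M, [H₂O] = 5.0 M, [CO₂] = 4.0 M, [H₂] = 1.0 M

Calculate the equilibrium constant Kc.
K_c = 0.4000

Kc = ([CO₂] × [H₂]) / ([CO] × [H₂O])
   = ((4.0)·(1.0)) / ((2.0)·(5.0))
   = 4 / 10 = 0.4000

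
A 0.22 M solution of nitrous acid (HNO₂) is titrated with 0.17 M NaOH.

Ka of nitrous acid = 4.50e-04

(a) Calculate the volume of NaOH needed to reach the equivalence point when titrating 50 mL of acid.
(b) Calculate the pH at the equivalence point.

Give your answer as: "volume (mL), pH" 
V = 64.7 mL, pH = 8.16

(a) At equivalence: moles acid = moles base.
moles acid = 0.22 × 0.05 = 0.011 mol; V_NaOH = 0.011/0.17 = 0.06471 L = 64.7 mL.
(b) At equivalence, all acid → conjugate base A⁻ at [A⁻] = 0.011/0.1147 = 0.0959 M.
Kb = Kw/Ka = 1.0e-14/4.50e-04 = 2.222e-11; [OH⁻] = √(Kb·[A⁻]) = 1.460e-06; pOH = 5.84; pH = 14 − pOH = 8.16.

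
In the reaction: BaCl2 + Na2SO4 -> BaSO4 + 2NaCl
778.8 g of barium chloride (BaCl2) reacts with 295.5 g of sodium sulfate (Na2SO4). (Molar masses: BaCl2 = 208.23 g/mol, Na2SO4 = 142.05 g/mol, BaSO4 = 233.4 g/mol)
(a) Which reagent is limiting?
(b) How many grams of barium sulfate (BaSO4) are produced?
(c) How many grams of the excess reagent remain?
(a) Na2SO4, (b) 485.5 g, (c) 345.6 g

Moles of BaCl2 = 778.8 g ÷ 208.23 g/mol = 3.7401 mol
Moles of Na2SO4 = 295.5 g ÷ 142.05 g/mol = 2.08025 mol
Moles ÷ coefficient: BaCl2: 3.7401/1 = 3.74, Na2SO4: 2.08025/1 = 2.08
(a) Na2SO4 has the smaller value, so Na2SO4 is the limiting reagent.
(b) Moles of BaSO4 = 2.08025 mol Na2SO4 × (1/1) = 2.08025 mol; mass = 2.08025 mol × 233.4 g/mol = 485.5 g
(c) BaCl2 consumed = 2.08025 × (1/1) = 2.08025 mol; remaining = 3.7401 − 2.08025 = 1.65984 mol; mass = 1.65984 mol × 208.23 g/mol = 345.6 g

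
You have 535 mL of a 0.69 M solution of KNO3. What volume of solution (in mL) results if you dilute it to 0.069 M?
Using M₁V₁ = M₂V₂:
0.69 × 535 = 0.069 × V₂
V₂ = (0.69 × 535) / 0.069 = 5350 mL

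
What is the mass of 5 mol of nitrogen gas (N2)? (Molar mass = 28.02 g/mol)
Mass = 5 mol × 28.02 g/mol = 140.1 g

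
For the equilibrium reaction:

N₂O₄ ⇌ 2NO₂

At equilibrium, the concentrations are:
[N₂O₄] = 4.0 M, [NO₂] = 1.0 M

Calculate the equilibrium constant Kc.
K_c = 0.2500

Kc = ([NO₂]^2) / ([N₂O₄])
   = ((1.0)^2) / ((4.0))
   = 1 / 4 = 0.2500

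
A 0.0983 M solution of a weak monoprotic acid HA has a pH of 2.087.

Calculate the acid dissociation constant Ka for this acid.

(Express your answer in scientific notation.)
K_a = 7.43e-04

[H⁺] = 10^(−pH) = 10^(−2.087) = 8.185e-03 M. For HA ⇌ H⁺ + A⁻, Ka = x²/(C − x) = (8.185e-03)²/(0.0983 − 8.185e-03) = 7.43e-04.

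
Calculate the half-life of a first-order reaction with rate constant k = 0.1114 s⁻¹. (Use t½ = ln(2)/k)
6.22 s

t½ = ln(2)/k = 0.6931/0.1114 = 6.22 s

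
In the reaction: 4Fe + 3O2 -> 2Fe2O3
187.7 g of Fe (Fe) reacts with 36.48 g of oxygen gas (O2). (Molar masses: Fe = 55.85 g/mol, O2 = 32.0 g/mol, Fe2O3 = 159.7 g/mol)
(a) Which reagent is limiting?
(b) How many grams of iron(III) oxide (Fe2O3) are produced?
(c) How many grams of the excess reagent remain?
(a) O2, (b) 121.4 g, (c) 102.8 g

Moles of Fe = 187.7 g ÷ 55.85 g/mol = 3.36079 mol
Moles of O2 = 36.48 g ÷ 32.0 g/mol = 1.14 mol
Moles ÷ coefficient: Fe: 3.36079/4 = 0.8402, O2: 1.14/3 = 0.38
(a) O2 has the smaller value, so O2 is the limiting reagent.
(b) Moles of Fe2O3 = 1.14 mol O2 × (2/3) = 0.76 mol; mass = 0.76 mol × 159.7 g/mol = 121.4 g
(c) Fe consumed = 1.14 × (4/3) = 1.52 mol; remaining = 3.36079 − 1.52 = 1.84079 mol; mass = 1.84079 mol × 55.85 g/mol = 102.8 g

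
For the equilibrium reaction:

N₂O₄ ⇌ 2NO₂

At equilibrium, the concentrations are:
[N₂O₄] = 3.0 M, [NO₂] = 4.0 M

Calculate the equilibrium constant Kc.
K_c = 5.3333

Kc = ([NO₂]^2) / ([N₂O₄])
   = ((4.0)^2) / ((3.0))
   = 16 / 3 = 5.3333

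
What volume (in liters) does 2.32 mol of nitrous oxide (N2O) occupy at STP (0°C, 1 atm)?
At STP, 1 mol of gas occupies 22.4 L
Volume = 2.32 mol × 22.4 L/mol = 51.97 L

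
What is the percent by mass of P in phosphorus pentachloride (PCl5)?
Mass of P in formula = 30.97 × 1 = 30.97 g/mol
Molar mass = 208.22 g/mol
% P = (30.97/208.22) × 100% = 14.87%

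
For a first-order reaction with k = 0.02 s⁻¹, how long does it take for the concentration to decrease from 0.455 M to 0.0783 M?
87.99 s

From ln[A] = ln[A]₀ - k·t: t = ln([A]₀/[A])/k = ln(0.455/0.0783)/0.02 = ln(5.8110)/0.02 = 1.7597/0.02 = 87.99 s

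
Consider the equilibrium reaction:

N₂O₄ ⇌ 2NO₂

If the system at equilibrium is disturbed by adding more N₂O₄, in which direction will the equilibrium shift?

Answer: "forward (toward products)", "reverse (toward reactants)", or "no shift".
forward (toward products)

Apply Le Chatelier's principle: system shifts to counteract the change.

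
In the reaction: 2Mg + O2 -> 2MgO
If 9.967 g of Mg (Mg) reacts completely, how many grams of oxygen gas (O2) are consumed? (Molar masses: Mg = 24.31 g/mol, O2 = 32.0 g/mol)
Moles of Mg = 9.967 g ÷ 24.31 g/mol = 0.409996 mol
Mole ratio: 1 mol O2 / 2 mol Mg
Moles of O2 = 0.409996 × (1/2) = 0.204998 mol
Mass of O2 = 0.204998 mol × 32.0 g/mol = 6.56 g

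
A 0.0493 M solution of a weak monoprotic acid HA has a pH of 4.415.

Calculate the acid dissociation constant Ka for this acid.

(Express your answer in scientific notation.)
K_a = 3.00e-08

[H⁺] = 10^(−pH) = 10^(−4.415) = 3.846e-05 M. For HA ⇌ H⁺ + A⁻, Ka = x²/(C − x) = (3.846e-05)²/(0.0493 − 3.846e-05) = 3.00e-08.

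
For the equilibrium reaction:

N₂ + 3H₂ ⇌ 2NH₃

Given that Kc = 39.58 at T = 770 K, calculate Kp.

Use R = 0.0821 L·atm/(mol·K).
K_p = 0.0099

Δn = (moles gaseous products) − (moles gaseous reactants) = -2
T = 770 K; RT = 0.0821 × 770 = 63.217
Kp = Kc·(RT)^Δn = 39.58 × (63.217)^-2 = 39.58 × 0.000250226 = 0.0099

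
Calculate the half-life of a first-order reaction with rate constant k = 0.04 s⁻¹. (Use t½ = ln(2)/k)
17.33 s

t½ = ln(2)/k = 0.6931/0.04 = 17.33 s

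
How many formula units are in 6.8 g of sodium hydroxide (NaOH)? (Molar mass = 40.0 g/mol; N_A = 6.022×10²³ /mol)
Moles = 6.8 g ÷ 40.0 g/mol = 0.17 mol
Formula units = 0.17 mol × 6.022×10²³ /mol = 1.024e+23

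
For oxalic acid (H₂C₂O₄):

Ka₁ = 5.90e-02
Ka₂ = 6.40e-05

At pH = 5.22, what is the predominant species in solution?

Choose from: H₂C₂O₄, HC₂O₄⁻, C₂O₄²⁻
C₂O₄²⁻

pKa1 = 1.23, pKa2 = 4.19. Each pKa is the crossover between adjacent species; pH = 5.22 lies in the region where C₂O₄²⁻ predominates.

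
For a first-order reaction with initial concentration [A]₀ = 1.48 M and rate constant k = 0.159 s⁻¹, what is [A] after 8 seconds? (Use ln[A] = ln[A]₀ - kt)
0.4148 M

ln[A] = ln[A]₀ - k·t = ln(1.48) - (0.159)·(8) = 0.3920 - 1.2720 = -0.8800
[A] = e^(-0.8800) = 0.4148 M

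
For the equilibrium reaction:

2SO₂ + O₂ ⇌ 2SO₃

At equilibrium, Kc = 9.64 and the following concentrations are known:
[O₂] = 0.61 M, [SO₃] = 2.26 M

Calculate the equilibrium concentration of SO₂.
[SO₂] = 0.9320 M

Kc = ([SO₃]^2) / ([SO₂]^2 × [O₂]) = 9.64
[SO₂]^2 = (product terms)/(Kc · other reactant terms) = 5.1076 / (9.64 · 0.61) = 0.86858
[SO₂] = (0.86858)^(1/2) = 0.9320 M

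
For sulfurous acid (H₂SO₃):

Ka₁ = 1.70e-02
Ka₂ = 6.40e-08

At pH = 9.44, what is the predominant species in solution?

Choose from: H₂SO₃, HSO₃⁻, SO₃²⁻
SO₃²⁻

pKa1 = 1.77, pKa2 = 7.19. Each pKa is the crossover between adjacent species; pH = 9.44 lies in the region where SO₃²⁻ predominates.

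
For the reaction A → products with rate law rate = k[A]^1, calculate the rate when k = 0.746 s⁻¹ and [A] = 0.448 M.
0.3342 M/s

rate = k·[A]^1 = 0.746·(0.448)^1 = 0.746·0.448 = 0.3342 M/s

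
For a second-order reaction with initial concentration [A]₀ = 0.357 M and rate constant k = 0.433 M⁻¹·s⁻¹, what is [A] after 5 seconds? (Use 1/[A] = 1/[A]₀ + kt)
0.2014 M

1/[A] = 1/[A]₀ + k·t = 1/0.357 + (0.433)·(5) = 2.8011 + 2.1650 = 4.9661
[A] = 1/4.9661 = 0.2014 M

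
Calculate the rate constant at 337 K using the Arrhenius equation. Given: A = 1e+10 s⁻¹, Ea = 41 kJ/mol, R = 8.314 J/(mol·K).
4.41e+03 s⁻¹

k = A·exp(-Ea/(R·T)) = 1e+10·exp(-41000/(8.314·337)) = 1e+10·exp(-14.6334) = 1e+10·4.4138e-07 = 4.41e+03 s⁻¹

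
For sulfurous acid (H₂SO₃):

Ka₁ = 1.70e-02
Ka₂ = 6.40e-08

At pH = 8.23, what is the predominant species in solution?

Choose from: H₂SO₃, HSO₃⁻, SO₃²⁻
SO₃²⁻

pKa1 = 1.77, pKa2 = 7.19. Each pKa is the crossover between adjacent species; pH = 8.23 lies in the region where SO₃²⁻ predominates.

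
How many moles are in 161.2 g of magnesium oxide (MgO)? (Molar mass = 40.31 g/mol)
Moles = 161.2 g ÷ 40.31 g/mol = 3.999 mol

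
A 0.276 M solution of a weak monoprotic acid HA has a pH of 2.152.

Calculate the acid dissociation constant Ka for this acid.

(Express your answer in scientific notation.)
K_a = 1.85e-04

[H⁺] = 10^(−pH) = 10^(−2.152) = 7.047e-03 M. For HA ⇌ H⁺ + A⁻, Ka = x²/(C − x) = (7.047e-03)²/(0.276 − 7.047e-03) = 1.85e-04.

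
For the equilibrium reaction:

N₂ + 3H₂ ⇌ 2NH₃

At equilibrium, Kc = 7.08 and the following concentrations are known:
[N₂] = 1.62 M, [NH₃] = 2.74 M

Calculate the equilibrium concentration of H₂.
[H₂] = 0.8683 M

Kc = ([NH₃]^2) / ([N₂] × [H₂]^3) = 7.08
[H₂]^3 = (product terms)/(Kc · other reactant terms) = 7.5076 / (7.08 · 1.62) = 0.65457
[H₂] = (0.65457)^(1/3) = 0.8683 M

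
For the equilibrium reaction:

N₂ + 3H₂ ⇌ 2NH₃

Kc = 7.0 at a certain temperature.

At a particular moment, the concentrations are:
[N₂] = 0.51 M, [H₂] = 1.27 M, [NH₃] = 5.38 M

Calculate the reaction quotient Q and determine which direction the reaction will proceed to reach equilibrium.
Q = 27.707, Q > K, reaction proceeds reverse (toward reactants)

Q = ([NH₃]^2) / ([N₂] × [H₂]^3)
  = ((5.38)^2) / ((0.51)·(1.27)^3) = 28.944/1.0447 = 27.71
Since Q = 27.71 > Kc = 7.0, the reaction proceeds reverse (toward reactants) to reach equilibrium.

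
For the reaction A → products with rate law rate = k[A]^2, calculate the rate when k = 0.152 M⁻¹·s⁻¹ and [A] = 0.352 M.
0.01883 M/s

rate = k·[A]^2 = 0.152·(0.352)^2 = 0.152·0.123904 = 0.01883 M/s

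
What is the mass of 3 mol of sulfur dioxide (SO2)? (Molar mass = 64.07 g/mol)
Mass = 3 mol × 64.07 g/mol = 192.2 g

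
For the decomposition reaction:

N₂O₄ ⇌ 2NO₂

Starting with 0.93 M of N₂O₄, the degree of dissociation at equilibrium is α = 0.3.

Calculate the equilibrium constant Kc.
K_c = 0.4783

x = α·[A]₀ = 0.3 × 0.93 = 0.279 M dissociated.
At eq: [N₂O₄] = 0.93 − 0.279 = 0.651 M; [NO₂] = 2x = 0.558 M.
Kc = [NO₂]²/[N₂O₄] = (0.558)²/0.651 = 0.4783.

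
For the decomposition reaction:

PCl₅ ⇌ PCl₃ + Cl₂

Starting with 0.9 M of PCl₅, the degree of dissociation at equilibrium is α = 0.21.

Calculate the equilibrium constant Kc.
K_c = 0.0502

x = α·[A]₀ = 0.21 × 0.9 = 0.189 M dissociated.
At eq: [PCl₅] = 0.9 − 0.189 = 0.711 M; [PCl₃] = [Cl₂] = x = 0.189 M.
Kc = [PCl₃][Cl₂]/[PCl₅] = (0.189)²/0.711 = 0.05024.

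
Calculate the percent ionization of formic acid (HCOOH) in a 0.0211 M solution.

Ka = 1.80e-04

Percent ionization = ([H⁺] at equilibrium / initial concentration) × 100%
Percent ionization = 8.82%

Let x = [H⁺]. Ka = x²/(C - x) ⇒ x² + (1.80e-04)x - (1.80e-04)(0.0211) = 0. x = 1.8609e-03. Percent = (1.8609e-03/0.0211) × 100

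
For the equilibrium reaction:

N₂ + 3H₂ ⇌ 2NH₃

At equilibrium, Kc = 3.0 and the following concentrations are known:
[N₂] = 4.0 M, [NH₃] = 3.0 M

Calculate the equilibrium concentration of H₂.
[H₂] = 0.9086 M

Kc = ([NH₃]^2) / ([N₂] × [H₂]^3) = 3.0
[H₂]^3 = (product terms)/(Kc · other reactant terms) = 9 / (3.0 · 4) = 0.75
[H₂] = (0.75)^(1/3) = 0.9086 M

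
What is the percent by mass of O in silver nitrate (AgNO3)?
Mass of O in formula = 16.0 × 3 = 48 g/mol
Molar mass = 169.88 g/mol
% O = (48/169.88) × 100% = 28.26%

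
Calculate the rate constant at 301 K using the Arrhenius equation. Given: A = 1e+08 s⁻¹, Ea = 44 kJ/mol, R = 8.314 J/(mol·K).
2.31e+00 s⁻¹

k = A·exp(-Ea/(R·T)) = 1e+08·exp(-44000/(8.314·301)) = 1e+08·exp(-17.5823) = 1e+08·2.3126e-08 = 2.31e+00 s⁻¹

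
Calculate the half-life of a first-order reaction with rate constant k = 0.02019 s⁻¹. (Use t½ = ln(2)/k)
34.33 s

t½ = ln(2)/k = 0.6931/0.02019 = 34.33 s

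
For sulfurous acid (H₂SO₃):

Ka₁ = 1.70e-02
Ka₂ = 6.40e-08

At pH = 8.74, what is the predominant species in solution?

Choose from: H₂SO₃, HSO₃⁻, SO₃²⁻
SO₃²⁻

pKa1 = 1.77, pKa2 = 7.19. Each pKa is the crossover between adjacent species; pH = 8.74 lies in the region where SO₃²⁻ predominates.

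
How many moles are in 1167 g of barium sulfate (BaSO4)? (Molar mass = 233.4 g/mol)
Moles = 1167 g ÷ 233.4 g/mol = 5 mol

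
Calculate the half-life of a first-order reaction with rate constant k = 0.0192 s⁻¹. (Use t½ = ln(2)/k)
36.10 s

t½ = ln(2)/k = 0.6931/0.0192 = 36.10 s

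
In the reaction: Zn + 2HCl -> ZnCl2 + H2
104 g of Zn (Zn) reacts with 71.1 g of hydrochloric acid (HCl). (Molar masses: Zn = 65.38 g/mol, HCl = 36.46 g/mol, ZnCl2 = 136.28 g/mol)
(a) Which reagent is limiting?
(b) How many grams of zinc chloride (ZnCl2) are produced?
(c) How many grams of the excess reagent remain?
(a) HCl, (b) 132.9 g, (c) 40.25 g

Moles of Zn = 104 g ÷ 65.38 g/mol = 1.5907 mol
Moles of HCl = 71.1 g ÷ 36.46 g/mol = 1.95008 mol
Moles ÷ coefficient: Zn: 1.5907/1 = 1.591, HCl: 1.95008/2 = 0.975
(a) HCl has the smaller value, so HCl is the limiting reagent.
(b) Moles of ZnCl2 = 1.95008 mol HCl × (1/2) = 0.975041 mol; mass = 0.975041 mol × 136.28 g/mol = 132.9 g
(c) Zn consumed = 1.95008 × (1/2) = 0.975041 mol; remaining = 1.5907 − 0.975041 = 0.615659 mol; mass = 0.615659 mol × 65.38 g/mol = 40.25 g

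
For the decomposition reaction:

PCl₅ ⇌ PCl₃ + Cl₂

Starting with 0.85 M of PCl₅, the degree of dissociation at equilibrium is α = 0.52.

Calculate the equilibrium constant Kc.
K_c = 0.4788

x = α·[A]₀ = 0.52 × 0.85 = 0.442 M dissociated.
At eq: [PCl₅] = 0.85 − 0.442 = 0.408 M; [PCl₃] = [Cl₂] = x = 0.442 M.
Kc = [PCl₃][Cl₂]/[PCl₅] = (0.442)²/0.408 = 0.4788.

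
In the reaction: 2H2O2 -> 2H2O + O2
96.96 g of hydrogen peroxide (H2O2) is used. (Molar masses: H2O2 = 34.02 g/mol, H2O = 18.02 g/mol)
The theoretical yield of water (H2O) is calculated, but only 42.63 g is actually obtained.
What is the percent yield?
Moles of H2O2 = 96.96 g ÷ 34.02 g/mol = 2.85009 mol
Mole ratio: 2 mol H2O / 2 mol H2O2
Moles of H2O = 2.85009 × (2/2) = 2.85009 mol
Theoretical yield = 2.85009 mol × 18.02 g/mol = 51.359 g
Actual yield = 42.63 g
Percent yield = (42.63 / 51.359) × 100% = 83.0%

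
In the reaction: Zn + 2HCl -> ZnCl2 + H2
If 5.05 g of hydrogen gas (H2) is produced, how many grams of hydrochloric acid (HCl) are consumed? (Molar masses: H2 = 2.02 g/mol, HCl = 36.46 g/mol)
Moles of H2 = 5.05 g ÷ 2.02 g/mol = 2.5 mol
Mole ratio: 2 mol HCl / 1 mol H2
Moles of HCl = 2.5 × (2/1) = 5 mol
Mass of HCl = 5 mol × 36.46 g/mol = 182.3 g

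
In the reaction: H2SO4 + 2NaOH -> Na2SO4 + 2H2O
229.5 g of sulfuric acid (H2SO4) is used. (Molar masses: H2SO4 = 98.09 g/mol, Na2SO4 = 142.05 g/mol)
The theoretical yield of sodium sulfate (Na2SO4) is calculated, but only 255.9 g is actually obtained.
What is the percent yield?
Moles of H2SO4 = 229.5 g ÷ 98.09 g/mol = 2.33969 mol
Mole ratio: 1 mol Na2SO4 / 1 mol H2SO4
Moles of Na2SO4 = 2.33969 × (1/1) = 2.33969 mol
Theoretical yield = 2.33969 mol × 142.05 g/mol = 332.35 g
Actual yield = 255.9 g
Percent yield = (255.9 / 332.35) × 100% = 77.0%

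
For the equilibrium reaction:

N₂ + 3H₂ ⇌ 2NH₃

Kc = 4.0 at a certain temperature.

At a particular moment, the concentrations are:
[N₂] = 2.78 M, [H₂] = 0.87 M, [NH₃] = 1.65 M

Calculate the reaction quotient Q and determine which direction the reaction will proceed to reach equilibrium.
Q = 1.487, Q < K, reaction proceeds forward (toward products)

Q = ([NH₃]^2) / ([N₂] × [H₂]^3)
  = ((1.65)^2) / ((2.78)·(0.87)^3) = 2.7225/1.8306 = 1.487
Since Q = 1.487 < Kc = 4.0, the reaction proceeds forward (toward products) to reach equilibrium.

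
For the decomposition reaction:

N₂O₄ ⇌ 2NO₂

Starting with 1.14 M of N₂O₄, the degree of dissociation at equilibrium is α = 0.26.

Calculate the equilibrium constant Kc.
K_c = 0.4166

x = α·[A]₀ = 0.26 × 1.14 = 0.2964 M dissociated.
At eq: [N₂O₄] = 1.14 − 0.2964 = 0.8436 M; [NO₂] = 2x = 0.5928 M.
Kc = [NO₂]²/[N₂O₄] = (0.5928)²/0.8436 = 0.4166.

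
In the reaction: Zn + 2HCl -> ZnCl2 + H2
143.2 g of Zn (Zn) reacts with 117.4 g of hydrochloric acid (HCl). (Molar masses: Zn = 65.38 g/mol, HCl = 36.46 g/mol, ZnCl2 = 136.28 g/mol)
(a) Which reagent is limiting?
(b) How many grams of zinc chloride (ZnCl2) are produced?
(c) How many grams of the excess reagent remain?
(a) HCl, (b) 219.4 g, (c) 37.94 g

Moles of Zn = 143.2 g ÷ 65.38 g/mol = 2.19027 mol
Moles of HCl = 117.4 g ÷ 36.46 g/mol = 3.21997 mol
Moles ÷ coefficient: Zn: 2.19027/1 = 2.19, HCl: 3.21997/2 = 1.61
(a) HCl has the smaller value, so HCl is the limiting reagent.
(b) Moles of ZnCl2 = 3.21997 mol HCl × (1/2) = 1.60998 mol; mass = 1.60998 mol × 136.28 g/mol = 219.4 g
(c) Zn consumed = 3.21997 × (1/2) = 1.60998 mol; remaining = 2.19027 − 1.60998 = 0.580289 mol; mass = 0.580289 mol × 65.38 g/mol = 37.94 g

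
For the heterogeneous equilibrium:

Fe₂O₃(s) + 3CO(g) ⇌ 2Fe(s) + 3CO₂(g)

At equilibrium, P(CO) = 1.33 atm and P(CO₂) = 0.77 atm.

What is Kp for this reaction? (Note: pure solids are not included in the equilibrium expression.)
K_p = 0.194

Solids (Fe₂O₃, Fe) are excluded.
Kp = P(CO₂)³/P(CO)³ = (0.77)³/(1.33)³ = 0.4565/2.353 = 0.194.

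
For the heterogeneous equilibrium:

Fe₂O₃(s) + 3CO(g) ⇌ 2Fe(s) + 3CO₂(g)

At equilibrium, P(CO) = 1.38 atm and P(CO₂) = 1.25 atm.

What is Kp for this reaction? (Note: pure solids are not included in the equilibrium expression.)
K_p = 0.743

Solids (Fe₂O₃, Fe) are excluded.
Kp = P(CO₂)³/P(CO)³ = (1.25)³/(1.38)³ = 1.953/2.628 = 0.743.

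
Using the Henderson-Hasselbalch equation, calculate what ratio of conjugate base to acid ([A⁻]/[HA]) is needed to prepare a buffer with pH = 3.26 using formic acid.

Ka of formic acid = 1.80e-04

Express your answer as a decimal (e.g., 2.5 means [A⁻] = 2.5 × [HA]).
[A⁻]/[HA] = 0.328

pKa = −log(1.80e-04) = 3.7447. pH = pKa + log([A⁻]/[HA]). 3.26 = 3.7447 + log(ratio). log(ratio) = 3.26 − 3.7447 = -0.4847. ratio = 10^(-0.4847) = 0.328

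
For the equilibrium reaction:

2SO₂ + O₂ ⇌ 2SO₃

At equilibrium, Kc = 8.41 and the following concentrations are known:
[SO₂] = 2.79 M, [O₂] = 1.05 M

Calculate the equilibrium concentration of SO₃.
[SO₃] = 8.2908 M

Kc = ([SO₃]^2) / ([SO₂]^2 × [O₂]) = 8.41
[SO₃]^2 = Kc · (reactant terms)/(other product terms) = 8.41 · 8.1733 / 1 = 68.737
[SO₃] = (68.737)^(1/2) = 8.2908 M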